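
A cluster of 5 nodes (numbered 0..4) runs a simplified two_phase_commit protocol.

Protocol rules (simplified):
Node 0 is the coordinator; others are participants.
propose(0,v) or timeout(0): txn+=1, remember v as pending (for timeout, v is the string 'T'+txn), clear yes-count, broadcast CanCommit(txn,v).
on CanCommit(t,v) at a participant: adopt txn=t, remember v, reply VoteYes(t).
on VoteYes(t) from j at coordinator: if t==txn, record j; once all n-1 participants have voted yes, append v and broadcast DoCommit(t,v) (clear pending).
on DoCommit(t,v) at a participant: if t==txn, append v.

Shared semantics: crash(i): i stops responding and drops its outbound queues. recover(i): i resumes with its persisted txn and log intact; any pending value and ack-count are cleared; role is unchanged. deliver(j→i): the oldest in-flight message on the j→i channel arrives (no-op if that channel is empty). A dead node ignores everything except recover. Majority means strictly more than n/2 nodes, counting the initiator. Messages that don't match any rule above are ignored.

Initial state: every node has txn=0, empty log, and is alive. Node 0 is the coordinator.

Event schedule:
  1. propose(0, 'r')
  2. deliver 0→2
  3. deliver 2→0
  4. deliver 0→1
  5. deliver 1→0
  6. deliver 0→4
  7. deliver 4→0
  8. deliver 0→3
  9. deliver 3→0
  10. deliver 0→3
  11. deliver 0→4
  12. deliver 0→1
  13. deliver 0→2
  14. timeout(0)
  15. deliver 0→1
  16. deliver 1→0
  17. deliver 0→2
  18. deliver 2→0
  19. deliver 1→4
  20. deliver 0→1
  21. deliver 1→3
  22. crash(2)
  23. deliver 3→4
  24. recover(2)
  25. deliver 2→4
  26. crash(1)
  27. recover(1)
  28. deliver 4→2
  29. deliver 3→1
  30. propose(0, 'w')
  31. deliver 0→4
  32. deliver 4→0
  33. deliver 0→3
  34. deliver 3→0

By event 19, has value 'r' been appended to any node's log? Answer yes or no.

after 1 — propose(0,'r'): n0:coor/t1/[-]
after 2 — deliver 0→2: n2:part/t1/[-]
after 3 — deliver 2→0: ·
after 4 — deliver 0→1: n1:part/t1/[-]
after 5 — deliver 1→0: ·
after 6 — deliver 0→4: n4:part/t1/[-]
after 7 — deliver 4→0: ·
after 8 — deliver 0→3: n3:part/t1/[-]
after 9 — deliver 3→0: n0:coor/t1/[r]
after 10 — deliver 0→3: n3:part/t1/[r]
after 11 — deliver 0→4: n4:part/t1/[r]
after 12 — deliver 0→1: n1:part/t1/[r]
after 13 — deliver 0→2: n2:part/t1/[r]
after 14 — timeout(0): n0:coor/t2/[r]
after 15 — deliver 0→1: n1:part/t2/[r]
after 16 — deliver 1→0: ·
after 17 — deliver 0→2: n2:part/t2/[r]
after 18 — deliver 2→0: ·
after 19 — deliver 1→4: ·

yes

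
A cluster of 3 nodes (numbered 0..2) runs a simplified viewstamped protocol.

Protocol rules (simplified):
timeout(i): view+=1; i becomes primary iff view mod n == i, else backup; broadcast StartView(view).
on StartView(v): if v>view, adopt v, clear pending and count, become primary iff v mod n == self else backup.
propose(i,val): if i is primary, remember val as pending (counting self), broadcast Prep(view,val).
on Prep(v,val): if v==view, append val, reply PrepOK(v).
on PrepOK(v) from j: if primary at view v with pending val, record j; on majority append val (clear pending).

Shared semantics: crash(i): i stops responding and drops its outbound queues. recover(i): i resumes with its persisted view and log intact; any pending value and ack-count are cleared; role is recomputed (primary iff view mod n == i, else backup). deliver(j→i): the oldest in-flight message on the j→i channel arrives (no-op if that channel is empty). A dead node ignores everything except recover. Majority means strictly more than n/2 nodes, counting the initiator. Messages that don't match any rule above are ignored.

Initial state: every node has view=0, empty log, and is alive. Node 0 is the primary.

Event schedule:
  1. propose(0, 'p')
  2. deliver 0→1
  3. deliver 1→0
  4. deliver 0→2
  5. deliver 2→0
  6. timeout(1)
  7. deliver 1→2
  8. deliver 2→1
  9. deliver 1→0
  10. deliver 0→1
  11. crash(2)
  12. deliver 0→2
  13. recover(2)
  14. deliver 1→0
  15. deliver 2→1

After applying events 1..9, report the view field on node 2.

step 1 propose(0,'p'): —
step 2 deliver 0→1: 1={back,v=0,log=p}
step 3 deliver 1→0: 0={prim,v=0,log=p}
step 4 deliver 0→2: 2={back,v=0,log=p}
step 5 deliver 2→0: —
step 6 timeout(1): 1={prim,v=1,log=p}
step 7 deliver 1→2: 2={back,v=1,log=p}
step 8 deliver 2→1: —
step 9 deliver 1→0: 0={back,v=1,log=p}

1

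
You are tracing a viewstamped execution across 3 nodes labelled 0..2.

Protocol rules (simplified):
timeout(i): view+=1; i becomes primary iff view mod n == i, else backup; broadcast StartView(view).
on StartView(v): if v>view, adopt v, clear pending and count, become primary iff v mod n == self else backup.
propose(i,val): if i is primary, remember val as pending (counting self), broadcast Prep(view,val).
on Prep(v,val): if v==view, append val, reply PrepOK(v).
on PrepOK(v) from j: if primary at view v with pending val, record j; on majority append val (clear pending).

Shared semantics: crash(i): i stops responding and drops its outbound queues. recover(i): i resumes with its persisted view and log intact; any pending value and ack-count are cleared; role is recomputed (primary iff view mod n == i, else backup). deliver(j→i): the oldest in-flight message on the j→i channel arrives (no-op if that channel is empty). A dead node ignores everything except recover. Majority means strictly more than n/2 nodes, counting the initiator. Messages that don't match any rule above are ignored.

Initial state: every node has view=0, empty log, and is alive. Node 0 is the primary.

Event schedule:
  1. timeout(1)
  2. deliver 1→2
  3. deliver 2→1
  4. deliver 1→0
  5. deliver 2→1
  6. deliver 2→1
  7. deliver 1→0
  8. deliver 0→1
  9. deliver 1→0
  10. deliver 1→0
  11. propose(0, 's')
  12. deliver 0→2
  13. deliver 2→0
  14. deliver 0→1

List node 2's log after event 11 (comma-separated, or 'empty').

after 1 — timeout(1): n1:prim/v1/[-]
after 2 — deliver 1→2: n2:back/v1/[-]
after 3 — deliver 2→1: ·
after 4 — deliver 1→0: n0:back/v1/[-]
after 5 — deliver 2→1: ·
after 6 — deliver 2→1: ·
after 7 — deliver 1→0: ·
after 8 — deliver 0→1: ·
after 9 — deliver 1→0: ·
after 10 — deliver 1→0: ·
after 11 — propose(0,'s'): ·

empty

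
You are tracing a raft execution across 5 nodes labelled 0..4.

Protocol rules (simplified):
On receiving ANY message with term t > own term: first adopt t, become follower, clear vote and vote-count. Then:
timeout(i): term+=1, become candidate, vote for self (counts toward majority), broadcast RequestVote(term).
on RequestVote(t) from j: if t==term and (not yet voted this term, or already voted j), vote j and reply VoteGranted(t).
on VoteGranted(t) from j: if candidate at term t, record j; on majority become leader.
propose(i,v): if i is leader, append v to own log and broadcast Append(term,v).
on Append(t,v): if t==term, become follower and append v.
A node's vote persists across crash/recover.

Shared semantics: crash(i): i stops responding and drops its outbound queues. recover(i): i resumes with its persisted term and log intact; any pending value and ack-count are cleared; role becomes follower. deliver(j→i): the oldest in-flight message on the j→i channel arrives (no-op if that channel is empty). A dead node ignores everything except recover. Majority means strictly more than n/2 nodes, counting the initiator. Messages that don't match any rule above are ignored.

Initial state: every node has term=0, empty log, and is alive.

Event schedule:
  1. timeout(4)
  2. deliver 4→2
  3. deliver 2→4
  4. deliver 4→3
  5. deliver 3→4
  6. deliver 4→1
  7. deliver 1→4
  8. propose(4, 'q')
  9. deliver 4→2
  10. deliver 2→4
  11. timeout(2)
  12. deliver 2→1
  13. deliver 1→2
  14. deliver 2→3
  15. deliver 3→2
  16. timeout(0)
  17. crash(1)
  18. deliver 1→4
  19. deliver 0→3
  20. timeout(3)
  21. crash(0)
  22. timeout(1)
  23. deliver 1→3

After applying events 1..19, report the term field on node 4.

1

after 1 — timeout(4): n4:cand/t1/[-]
after 2 — deliver 4→2: n2:foll/t1/[-]
after 3 — deliver 2→4: ·
after 4 — deliver 4→3: n3:foll/t1/[-]
after 5 — deliver 3→4: n4:lead/t1/[-]
after 6 — deliver 4→1: n1:foll/t1/[-]
after 7 — deliver 1→4: ·
after 8 — propose(4,'q'): n4:lead/t1/[q]
after 9 — deliver 4→2: n2:foll/t1/[q]
after 10 — deliver 2→4: ·
after 11 — timeout(2): n2:cand/t2/[q]
after 12 — deliver 2→1: n1:foll/t2/[-]
after 13 — deliver 1→2: ·
after 14 — deliver 2→3: n3:foll/t2/[-]
after 15 — deliver 3→2: n2:lead/t2/[q]
after 16 — timeout(0): n0:cand/t1/[-]
after 17 — crash(1): n1:✗foll/t2/[-]
after 18 — deliver 1→4: ·
after 19 — deliver 0→3: ·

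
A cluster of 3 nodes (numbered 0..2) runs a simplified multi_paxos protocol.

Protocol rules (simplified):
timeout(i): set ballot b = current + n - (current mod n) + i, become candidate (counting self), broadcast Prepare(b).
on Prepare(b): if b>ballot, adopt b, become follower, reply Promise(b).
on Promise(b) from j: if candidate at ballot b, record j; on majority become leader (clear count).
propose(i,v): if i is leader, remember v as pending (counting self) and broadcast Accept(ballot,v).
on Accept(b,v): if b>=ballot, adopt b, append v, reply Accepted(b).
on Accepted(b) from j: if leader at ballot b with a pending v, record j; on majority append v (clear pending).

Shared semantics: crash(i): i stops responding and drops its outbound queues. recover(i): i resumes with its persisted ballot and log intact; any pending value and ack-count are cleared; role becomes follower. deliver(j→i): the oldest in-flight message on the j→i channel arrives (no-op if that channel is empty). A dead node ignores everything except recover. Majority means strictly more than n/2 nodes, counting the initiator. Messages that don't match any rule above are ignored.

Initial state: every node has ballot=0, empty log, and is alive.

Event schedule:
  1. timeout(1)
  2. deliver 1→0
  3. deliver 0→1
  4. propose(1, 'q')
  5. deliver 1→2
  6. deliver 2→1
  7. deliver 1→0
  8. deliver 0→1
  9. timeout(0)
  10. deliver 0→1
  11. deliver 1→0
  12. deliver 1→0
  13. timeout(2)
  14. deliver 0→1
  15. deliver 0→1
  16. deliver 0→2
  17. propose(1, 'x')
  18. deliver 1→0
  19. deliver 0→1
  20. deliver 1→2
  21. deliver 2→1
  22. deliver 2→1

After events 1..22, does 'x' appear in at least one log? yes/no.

no

step 1 timeout(1): 1={cand,b=4,log=-}
step 2 deliver 1→0: 0={foll,b=4,log=-}
step 3 deliver 0→1: 1={lead,b=4,log=-}
step 4 propose(1,'q'): —
step 5 deliver 1→2: 2={foll,b=4,log=-}
step 6 deliver 2→1: —
step 7 deliver 1→0: 0={foll,b=4,log=q}
step 8 deliver 0→1: 1={lead,b=4,log=q}
step 9 timeout(0): 0={cand,b=6,log=q}
step 10 deliver 0→1: 1={foll,b=6,log=q}
step 11 deliver 1→0: 0={lead,b=6,log=q}
step 12 deliver 1→0: —
step 13 timeout(2): 2={cand,b=8,log=-}
step 14 deliver 0→1: —
step 15 deliver 0→1: —
step 16 deliver 0→2: —
step 17 propose(1,'x'): —
step 18 deliver 1→0: —
step 19 deliver 0→1: —
step 20 deliver 1→2: —
step 21 deliver 2→1: 1={foll,b=8,log=q}
step 22 deliver 2→1: —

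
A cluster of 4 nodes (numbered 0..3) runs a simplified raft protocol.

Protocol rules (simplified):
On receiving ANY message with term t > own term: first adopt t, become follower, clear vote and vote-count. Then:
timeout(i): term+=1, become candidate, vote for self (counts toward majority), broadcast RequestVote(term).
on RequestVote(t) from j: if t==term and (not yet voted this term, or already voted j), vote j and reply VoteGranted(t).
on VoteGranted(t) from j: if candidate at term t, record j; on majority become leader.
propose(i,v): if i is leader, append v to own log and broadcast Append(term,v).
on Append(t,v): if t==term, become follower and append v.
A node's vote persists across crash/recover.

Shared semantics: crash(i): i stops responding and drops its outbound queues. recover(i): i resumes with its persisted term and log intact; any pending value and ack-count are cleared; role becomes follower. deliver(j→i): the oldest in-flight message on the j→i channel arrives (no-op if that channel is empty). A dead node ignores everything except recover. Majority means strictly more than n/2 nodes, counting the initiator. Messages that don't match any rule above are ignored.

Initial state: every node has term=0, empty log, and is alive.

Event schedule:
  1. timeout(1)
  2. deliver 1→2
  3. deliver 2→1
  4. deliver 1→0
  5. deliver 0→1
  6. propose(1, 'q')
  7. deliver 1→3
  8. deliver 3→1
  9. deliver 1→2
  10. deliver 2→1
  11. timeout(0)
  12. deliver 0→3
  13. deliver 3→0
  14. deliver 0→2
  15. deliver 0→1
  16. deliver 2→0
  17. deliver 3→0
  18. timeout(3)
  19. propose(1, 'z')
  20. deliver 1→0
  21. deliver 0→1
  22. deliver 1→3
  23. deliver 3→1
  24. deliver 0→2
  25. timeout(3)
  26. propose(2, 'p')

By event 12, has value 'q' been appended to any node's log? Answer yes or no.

yes

[1] timeout(1) → N1(cand t1 [-])
[2] deliver 1→2 → N2(foll t1 [-])
[3] deliver 2→1 → ∅
[4] deliver 1→0 → N0(foll t1 [-])
[5] deliver 0→1 → N1(lead t1 [-])
[6] propose(1,'q') → N1(lead t1 [q])
[7] deliver 1→3 → N3(foll t1 [-])
[8] deliver 3→1 → ∅
[9] deliver 1→2 → N2(foll t1 [q])
[10] deliver 2→1 → ∅
[11] timeout(0) → N0(cand t2 [-])
[12] deliver 0→3 → N3(foll t2 [-])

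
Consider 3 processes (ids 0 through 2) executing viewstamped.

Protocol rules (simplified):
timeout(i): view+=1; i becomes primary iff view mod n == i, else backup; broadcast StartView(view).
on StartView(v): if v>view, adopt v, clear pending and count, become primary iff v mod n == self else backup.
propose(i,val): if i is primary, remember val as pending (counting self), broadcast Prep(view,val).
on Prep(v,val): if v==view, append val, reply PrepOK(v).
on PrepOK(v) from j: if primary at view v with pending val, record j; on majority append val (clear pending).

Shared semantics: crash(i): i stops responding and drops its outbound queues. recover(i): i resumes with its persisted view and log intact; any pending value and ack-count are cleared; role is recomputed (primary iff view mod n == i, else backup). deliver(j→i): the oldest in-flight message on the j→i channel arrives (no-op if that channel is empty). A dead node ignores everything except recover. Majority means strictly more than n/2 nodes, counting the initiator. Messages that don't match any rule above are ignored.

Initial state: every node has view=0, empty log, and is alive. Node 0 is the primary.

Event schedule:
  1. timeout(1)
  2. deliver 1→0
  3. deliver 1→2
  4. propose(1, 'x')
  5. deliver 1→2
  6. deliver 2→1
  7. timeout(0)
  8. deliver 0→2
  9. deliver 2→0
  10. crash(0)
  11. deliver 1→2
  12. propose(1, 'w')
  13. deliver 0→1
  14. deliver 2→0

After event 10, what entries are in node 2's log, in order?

x

after 1 — timeout(1): n1:prim/v1/[-]
after 2 — deliver 1→0: n0:back/v1/[-]
after 3 — deliver 1→2: n2:back/v1/[-]
after 4 — propose(1,'x'): ·
after 5 — deliver 1→2: n2:back/v1/[x]
after 6 — deliver 2→1: n1:prim/v1/[x]
after 7 — timeout(0): n0:back/v2/[-]
after 8 — deliver 0→2: n2:prim/v2/[x]
after 9 — deliver 2→0: ·
after 10 — crash(0): n0:✗back/v2/[-]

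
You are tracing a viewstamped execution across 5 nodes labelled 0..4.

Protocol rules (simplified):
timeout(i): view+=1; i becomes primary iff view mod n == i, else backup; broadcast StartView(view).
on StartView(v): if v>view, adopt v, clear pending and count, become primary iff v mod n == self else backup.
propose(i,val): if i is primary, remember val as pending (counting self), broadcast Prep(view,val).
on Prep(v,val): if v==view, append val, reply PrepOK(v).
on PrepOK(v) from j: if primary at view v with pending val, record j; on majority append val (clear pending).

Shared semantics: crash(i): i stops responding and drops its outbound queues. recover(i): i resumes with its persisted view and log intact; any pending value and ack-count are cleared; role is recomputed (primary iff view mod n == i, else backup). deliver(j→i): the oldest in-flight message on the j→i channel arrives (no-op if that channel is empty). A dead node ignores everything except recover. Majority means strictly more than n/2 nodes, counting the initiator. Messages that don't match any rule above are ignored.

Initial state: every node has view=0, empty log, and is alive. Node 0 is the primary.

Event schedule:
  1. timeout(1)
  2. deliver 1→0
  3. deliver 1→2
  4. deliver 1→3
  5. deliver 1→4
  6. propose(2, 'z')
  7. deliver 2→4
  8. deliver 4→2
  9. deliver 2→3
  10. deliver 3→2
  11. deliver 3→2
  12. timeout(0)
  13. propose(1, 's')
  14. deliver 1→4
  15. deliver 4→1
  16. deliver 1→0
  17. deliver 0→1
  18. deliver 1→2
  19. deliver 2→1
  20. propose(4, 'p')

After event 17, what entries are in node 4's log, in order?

s

1. timeout(1):  <1:prim v1 ->
2. deliver 1→0:  <0:back v1 ->
3. deliver 1→2:  <2:back v1 ->
4. deliver 1→3:  <3:back v1 ->
5. deliver 1→4:  <4:back v1 ->
6. propose(2,'z'):  nop
7. deliver 2→4:  nop
8. deliver 4→2:  nop
9. deliver 2→3:  nop
10. deliver 3→2:  nop
11. deliver 3→2:  nop
12. timeout(0):  <0:back v2 ->
13. propose(1,'s'):  nop
14. deliver 1→4:  <4:back v1 s>
15. deliver 4→1:  nop
16. deliver 1→0:  nop
17. deliver 0→1:  <1:back v2 ->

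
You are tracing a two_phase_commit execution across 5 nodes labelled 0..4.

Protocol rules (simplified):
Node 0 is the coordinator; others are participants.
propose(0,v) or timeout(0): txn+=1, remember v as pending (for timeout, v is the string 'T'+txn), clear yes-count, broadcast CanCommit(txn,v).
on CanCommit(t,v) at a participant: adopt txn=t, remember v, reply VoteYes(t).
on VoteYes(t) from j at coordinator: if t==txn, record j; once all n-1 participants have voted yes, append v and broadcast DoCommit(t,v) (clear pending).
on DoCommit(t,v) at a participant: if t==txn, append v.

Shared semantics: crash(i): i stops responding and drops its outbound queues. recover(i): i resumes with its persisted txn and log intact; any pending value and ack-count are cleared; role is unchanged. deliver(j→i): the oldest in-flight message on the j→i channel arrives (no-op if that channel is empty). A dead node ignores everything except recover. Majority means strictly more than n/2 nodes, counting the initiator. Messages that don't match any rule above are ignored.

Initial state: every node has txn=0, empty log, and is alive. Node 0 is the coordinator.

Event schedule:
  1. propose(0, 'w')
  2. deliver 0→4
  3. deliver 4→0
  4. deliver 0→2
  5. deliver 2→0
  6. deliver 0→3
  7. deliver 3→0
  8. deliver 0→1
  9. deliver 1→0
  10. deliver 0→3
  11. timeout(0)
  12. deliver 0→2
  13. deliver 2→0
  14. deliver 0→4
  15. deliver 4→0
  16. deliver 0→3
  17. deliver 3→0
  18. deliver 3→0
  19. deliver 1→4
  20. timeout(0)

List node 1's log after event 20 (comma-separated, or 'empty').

empty

e1 propose(0,'w'): 0[coor,t=1,-]
e2 deliver 0→4: 4[part,t=1,-]
e3 deliver 4→0: ·
e4 deliver 0→2: 2[part,t=1,-]
e5 deliver 2→0: ·
e6 deliver 0→3: 3[part,t=1,-]
e7 deliver 3→0: ·
e8 deliver 0→1: 1[part,t=1,-]
e9 deliver 1→0: 0[coor,t=1,w]
e10 deliver 0→3: 3[part,t=1,w]
e11 timeout(0): 0[coor,t=2,w]
e12 deliver 0→2: 2[part,t=1,w]
e13 deliver 2→0: ·
e14 deliver 0→4: 4[part,t=1,w]
e15 deliver 4→0: ·
e16 deliver 0→3: 3[part,t=2,w]
e17 deliver 3→0: ·
e18 deliver 3→0: ·
e19 deliver 1→4: ·
e20 timeout(0): 0[coor,t=3,w]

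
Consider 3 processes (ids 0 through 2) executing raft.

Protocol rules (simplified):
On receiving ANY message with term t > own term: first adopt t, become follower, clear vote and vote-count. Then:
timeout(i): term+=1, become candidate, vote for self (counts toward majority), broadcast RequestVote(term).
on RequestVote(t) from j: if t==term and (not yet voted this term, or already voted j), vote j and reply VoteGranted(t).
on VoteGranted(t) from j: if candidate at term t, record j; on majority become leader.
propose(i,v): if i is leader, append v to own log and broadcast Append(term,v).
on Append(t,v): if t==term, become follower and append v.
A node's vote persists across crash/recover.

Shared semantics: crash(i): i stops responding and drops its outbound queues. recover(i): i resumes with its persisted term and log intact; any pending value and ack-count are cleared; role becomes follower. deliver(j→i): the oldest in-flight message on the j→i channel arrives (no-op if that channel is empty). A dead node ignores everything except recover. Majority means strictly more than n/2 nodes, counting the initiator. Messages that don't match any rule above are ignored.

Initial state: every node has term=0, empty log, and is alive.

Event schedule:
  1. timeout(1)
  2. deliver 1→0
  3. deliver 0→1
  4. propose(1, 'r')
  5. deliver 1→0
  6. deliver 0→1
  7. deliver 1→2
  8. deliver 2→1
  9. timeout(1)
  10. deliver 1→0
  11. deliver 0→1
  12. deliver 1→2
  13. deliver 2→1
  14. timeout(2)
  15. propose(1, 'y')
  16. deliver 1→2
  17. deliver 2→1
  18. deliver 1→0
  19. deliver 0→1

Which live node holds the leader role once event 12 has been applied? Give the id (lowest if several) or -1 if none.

1

step 1 timeout(1): 1={cand,t=1,log=-}
step 2 deliver 1→0: 0={foll,t=1,log=-}
step 3 deliver 0→1: 1={lead,t=1,log=-}
step 4 propose(1,'r'): 1={lead,t=1,log=r}
step 5 deliver 1→0: 0={foll,t=1,log=r}
step 6 deliver 0→1: —
step 7 deliver 1→2: 2={foll,t=1,log=-}
step 8 deliver 2→1: —
step 9 timeout(1): 1={cand,t=2,log=r}
step 10 deliver 1→0: 0={foll,t=2,log=r}
step 11 deliver 0→1: 1={lead,t=2,log=r}
step 12 deliver 1→2: 2={foll,t=1,log=r}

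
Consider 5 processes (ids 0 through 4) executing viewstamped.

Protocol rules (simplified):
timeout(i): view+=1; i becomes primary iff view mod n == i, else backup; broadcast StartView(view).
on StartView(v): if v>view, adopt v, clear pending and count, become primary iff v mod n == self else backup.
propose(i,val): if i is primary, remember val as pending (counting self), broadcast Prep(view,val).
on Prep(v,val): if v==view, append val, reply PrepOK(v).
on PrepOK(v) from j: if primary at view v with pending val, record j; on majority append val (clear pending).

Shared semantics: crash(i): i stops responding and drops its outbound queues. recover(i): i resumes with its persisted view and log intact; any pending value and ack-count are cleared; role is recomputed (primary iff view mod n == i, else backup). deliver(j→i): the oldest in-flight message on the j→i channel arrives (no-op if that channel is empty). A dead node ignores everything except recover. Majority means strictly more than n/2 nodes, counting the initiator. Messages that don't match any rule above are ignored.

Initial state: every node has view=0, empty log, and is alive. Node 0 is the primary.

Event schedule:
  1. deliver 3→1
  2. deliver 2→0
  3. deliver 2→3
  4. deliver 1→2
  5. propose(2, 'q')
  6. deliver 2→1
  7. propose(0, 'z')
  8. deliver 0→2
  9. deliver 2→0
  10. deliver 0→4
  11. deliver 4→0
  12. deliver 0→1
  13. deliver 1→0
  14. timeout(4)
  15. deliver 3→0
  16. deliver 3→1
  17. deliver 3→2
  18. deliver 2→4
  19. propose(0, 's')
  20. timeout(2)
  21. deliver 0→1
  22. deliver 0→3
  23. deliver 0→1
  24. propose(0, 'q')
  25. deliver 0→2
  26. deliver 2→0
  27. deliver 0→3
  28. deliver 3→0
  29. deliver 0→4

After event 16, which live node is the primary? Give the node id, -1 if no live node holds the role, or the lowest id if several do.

after 1 — deliver 3→1: ·
after 2 — deliver 2→0: ·
after 3 — deliver 2→3: ·
after 4 — deliver 1→2: ·
after 5 — propose(2,'q'): ·
after 6 — deliver 2→1: ·
after 7 — propose(0,'z'): ·
after 8 — deliver 0→2: n2:back/v0/[z]
after 9 — deliver 2→0: ·
after 10 — deliver 0→4: n4:back/v0/[z]
after 11 — deliver 4→0: n0:prim/v0/[z]
after 12 — deliver 0→1: n1:back/v0/[z]
after 13 — deliver 1→0: ·
after 14 — timeout(4): n4:back/v1/[z]
after 15 — deliver 3→0: ·
after 16 — deliver 3→1: ·

0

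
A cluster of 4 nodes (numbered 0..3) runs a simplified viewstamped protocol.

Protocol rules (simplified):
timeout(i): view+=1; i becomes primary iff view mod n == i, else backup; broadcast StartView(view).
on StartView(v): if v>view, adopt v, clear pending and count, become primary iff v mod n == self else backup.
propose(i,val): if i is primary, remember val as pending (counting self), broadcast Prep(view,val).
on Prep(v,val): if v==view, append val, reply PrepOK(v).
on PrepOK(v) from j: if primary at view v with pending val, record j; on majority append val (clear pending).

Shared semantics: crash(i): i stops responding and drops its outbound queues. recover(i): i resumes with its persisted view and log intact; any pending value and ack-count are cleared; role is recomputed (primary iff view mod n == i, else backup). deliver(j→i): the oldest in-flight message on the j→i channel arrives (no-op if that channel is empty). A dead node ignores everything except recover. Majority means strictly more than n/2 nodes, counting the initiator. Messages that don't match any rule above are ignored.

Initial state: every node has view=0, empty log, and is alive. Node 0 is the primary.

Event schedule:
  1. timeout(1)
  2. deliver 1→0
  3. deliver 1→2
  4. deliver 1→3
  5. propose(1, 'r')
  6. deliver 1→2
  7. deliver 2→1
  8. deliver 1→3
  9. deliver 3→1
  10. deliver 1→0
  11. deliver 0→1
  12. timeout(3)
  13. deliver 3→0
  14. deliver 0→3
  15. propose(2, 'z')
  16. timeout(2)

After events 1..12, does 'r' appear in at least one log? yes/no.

yes

[1] timeout(1) → N1(prim v1 [-])
[2] deliver 1→0 → N0(back v1 [-])
[3] deliver 1→2 → N2(back v1 [-])
[4] deliver 1→3 → N3(back v1 [-])
[5] propose(1,'r') → ∅
[6] deliver 1→2 → N2(back v1 [r])
[7] deliver 2→1 → ∅
[8] deliver 1→3 → N3(back v1 [r])
[9] deliver 3→1 → N1(prim v1 [r])
[10] deliver 1→0 → N0(back v1 [r])
[11] deliver 0→1 → ∅
[12] timeout(3) → N3(back v2 [r])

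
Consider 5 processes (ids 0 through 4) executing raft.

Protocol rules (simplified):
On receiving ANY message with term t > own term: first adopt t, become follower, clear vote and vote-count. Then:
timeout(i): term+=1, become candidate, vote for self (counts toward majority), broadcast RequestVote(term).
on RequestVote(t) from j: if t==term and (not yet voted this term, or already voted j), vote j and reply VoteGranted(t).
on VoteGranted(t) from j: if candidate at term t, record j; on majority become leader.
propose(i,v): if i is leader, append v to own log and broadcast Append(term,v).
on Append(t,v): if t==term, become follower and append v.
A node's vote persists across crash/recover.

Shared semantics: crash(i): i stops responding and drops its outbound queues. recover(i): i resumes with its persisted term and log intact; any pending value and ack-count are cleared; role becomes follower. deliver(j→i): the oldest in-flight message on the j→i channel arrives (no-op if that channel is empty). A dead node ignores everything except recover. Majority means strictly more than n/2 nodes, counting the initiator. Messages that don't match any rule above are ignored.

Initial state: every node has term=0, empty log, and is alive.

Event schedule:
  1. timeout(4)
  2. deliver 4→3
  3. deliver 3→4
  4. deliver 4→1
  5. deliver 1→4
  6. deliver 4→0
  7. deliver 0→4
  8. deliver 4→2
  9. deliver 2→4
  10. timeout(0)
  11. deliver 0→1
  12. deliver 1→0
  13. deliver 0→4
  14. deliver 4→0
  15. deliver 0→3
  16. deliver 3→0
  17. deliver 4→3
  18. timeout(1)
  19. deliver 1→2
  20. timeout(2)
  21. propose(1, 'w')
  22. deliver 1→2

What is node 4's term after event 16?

2

1. timeout(4):  <4:cand t1 ->
2. deliver 4→3:  <3:foll t1 ->
3. deliver 3→4:  nop
4. deliver 4→1:  <1:foll t1 ->
5. deliver 1→4:  <4:lead t1 ->
6. deliver 4→0:  <0:foll t1 ->
7. deliver 0→4:  nop
8. deliver 4→2:  <2:foll t1 ->
9. deliver 2→4:  nop
10. timeout(0):  <0:cand t2 ->
11. deliver 0→1:  <1:foll t2 ->
12. deliver 1→0:  nop
13. deliver 0→4:  <4:foll t2 ->
14. deliver 4→0:  <0:lead t2 ->
15. deliver 0→3:  <3:foll t2 ->
16. deliver 3→0:  nop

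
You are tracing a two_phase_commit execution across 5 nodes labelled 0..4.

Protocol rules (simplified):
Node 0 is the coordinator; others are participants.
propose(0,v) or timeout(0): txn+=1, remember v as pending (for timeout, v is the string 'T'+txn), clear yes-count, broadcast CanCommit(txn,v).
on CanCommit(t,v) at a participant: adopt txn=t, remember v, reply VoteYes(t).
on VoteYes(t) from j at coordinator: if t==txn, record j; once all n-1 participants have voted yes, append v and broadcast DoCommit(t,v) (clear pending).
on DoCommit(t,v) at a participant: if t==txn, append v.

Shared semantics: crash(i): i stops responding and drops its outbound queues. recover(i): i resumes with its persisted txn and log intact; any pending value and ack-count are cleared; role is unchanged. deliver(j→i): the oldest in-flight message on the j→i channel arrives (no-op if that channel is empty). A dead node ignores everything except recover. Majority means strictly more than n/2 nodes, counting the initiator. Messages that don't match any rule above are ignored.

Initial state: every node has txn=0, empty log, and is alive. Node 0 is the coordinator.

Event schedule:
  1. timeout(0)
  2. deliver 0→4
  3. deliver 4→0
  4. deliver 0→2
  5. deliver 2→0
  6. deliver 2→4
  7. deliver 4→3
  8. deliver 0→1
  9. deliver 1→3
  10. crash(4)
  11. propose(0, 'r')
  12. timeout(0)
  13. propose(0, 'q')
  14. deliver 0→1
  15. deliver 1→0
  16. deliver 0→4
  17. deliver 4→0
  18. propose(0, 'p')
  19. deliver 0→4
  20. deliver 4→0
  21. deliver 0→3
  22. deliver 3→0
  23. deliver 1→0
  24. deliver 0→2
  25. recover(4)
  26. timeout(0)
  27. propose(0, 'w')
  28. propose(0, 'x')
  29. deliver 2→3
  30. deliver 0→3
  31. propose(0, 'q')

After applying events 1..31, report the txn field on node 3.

2

step 1 timeout(0): 0={coor,t=1,log=-}
step 2 deliver 0→4: 4={part,t=1,log=-}
step 3 deliver 4→0: —
step 4 deliver 0→2: 2={part,t=1,log=-}
step 5 deliver 2→0: —
step 6 deliver 2→4: —
step 7 deliver 4→3: —
step 8 deliver 0→1: 1={part,t=1,log=-}
step 9 deliver 1→3: —
step 10 crash(4): 4={✗part,t=1,log=-}
step 11 propose(0,'r'): 0={coor,t=2,log=-}
step 12 timeout(0): 0={coor,t=3,log=-}
step 13 propose(0,'q'): 0={coor,t=4,log=-}
step 14 deliver 0→1: 1={part,t=2,log=-}
step 15 deliver 1→0: —
step 16 deliver 0→4: —
step 17 deliver 4→0: —
step 18 propose(0,'p'): 0={coor,t=5,log=-}
step 19 deliver 0→4: —
step 20 deliver 4→0: —
step 21 deliver 0→3: 3={part,t=1,log=-}
step 22 deliver 3→0: —
step 23 deliver 1→0: —
step 24 deliver 0→2: 2={part,t=2,log=-}
step 25 recover(4): 4={part,t=1,log=-}
step 26 timeout(0): 0={coor,t=6,log=-}
step 27 propose(0,'w'): 0={coor,t=7,log=-}
step 28 propose(0,'x'): 0={coor,t=8,log=-}
step 29 deliver 2→3: —
step 30 deliver 0→3: 3={part,t=2,log=-}
step 31 propose(0,'q'): 0={coor,t=9,log=-}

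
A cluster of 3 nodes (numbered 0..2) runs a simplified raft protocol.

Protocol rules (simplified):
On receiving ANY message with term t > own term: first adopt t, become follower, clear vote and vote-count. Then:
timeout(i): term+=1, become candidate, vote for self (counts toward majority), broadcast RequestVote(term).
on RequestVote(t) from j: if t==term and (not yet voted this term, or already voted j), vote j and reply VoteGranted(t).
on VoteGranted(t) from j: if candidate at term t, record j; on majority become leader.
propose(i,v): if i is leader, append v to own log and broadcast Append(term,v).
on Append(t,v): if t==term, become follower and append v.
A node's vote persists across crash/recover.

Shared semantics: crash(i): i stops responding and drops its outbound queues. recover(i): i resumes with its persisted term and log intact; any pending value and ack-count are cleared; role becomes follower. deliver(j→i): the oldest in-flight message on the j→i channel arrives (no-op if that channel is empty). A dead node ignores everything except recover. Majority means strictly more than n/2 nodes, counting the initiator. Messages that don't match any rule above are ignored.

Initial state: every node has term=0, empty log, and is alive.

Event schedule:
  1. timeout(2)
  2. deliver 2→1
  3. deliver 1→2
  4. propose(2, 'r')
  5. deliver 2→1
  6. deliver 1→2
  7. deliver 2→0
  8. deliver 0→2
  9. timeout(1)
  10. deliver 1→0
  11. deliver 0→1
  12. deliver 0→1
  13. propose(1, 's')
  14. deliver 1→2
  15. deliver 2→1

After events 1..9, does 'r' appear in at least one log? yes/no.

[1] timeout(2) → N2(cand t1 [-])
[2] deliver 2→1 → N1(foll t1 [-])
[3] deliver 1→2 → N2(lead t1 [-])
[4] propose(2,'r') → N2(lead t1 [r])
[5] deliver 2→1 → N1(foll t1 [r])
[6] deliver 1→2 → ∅
[7] deliver 2→0 → N0(foll t1 [-])
[8] deliver 0→2 → ∅
[9] timeout(1) → N1(cand t2 [r])

yes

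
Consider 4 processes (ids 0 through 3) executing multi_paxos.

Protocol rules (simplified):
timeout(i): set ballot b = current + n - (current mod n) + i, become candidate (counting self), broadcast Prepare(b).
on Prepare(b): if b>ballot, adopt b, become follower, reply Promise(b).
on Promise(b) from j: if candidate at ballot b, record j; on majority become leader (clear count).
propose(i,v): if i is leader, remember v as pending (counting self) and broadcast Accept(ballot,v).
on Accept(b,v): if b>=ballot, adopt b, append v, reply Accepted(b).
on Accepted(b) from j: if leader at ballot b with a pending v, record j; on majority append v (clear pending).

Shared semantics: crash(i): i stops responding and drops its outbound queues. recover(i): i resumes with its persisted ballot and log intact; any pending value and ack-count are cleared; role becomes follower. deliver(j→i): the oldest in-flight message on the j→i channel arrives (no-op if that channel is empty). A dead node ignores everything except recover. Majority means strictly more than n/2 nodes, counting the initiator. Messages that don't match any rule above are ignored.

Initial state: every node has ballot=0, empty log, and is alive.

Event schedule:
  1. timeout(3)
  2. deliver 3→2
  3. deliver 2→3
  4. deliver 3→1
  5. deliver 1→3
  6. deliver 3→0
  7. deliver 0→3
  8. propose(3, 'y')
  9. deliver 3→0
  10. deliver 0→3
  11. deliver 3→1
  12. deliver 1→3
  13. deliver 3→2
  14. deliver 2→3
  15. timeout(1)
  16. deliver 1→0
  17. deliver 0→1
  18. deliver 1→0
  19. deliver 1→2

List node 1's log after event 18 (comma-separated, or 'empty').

1. timeout(3):  <3:cand b7 ->
2. deliver 3→2:  <2:foll b7 ->
3. deliver 2→3:  nop
4. deliver 3→1:  <1:foll b7 ->
5. deliver 1→3:  <3:lead b7 ->
6. deliver 3→0:  <0:foll b7 ->
7. deliver 0→3:  nop
8. propose(3,'y'):  nop
9. deliver 3→0:  <0:foll b7 y>
10. deliver 0→3:  nop
11. deliver 3→1:  <1:foll b7 y>
12. deliver 1→3:  <3:lead b7 y>
13. deliver 3→2:  <2:foll b7 y>
14. deliver 2→3:  nop
15. timeout(1):  <1:cand b9 y>
16. deliver 1→0:  <0:foll b9 y>
17. deliver 0→1:  nop
18. deliver 1→0:  nop

y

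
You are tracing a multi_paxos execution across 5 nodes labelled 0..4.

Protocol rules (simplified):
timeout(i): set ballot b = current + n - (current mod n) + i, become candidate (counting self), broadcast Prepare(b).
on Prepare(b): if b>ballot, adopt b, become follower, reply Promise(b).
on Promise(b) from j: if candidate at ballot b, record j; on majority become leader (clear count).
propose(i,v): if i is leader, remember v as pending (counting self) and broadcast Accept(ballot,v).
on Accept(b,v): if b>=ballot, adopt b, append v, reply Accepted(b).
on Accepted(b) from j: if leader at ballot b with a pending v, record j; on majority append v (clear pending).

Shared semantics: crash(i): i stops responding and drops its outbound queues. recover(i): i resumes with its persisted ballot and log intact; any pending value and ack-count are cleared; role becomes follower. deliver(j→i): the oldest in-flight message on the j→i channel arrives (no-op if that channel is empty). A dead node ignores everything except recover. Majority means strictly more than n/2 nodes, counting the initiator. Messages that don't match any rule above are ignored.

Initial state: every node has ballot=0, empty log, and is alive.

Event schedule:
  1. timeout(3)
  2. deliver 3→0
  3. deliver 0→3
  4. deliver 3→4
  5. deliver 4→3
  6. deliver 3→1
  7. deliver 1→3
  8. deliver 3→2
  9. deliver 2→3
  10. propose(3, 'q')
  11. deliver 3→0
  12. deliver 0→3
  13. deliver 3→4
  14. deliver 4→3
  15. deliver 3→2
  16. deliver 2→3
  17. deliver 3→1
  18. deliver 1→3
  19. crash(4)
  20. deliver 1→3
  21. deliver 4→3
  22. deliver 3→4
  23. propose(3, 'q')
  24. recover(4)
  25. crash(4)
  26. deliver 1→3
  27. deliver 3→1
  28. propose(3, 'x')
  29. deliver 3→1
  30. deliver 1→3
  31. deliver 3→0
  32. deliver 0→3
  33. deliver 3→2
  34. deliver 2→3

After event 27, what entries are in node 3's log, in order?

q

e1 timeout(3): 3[cand,b=8,-]
e2 deliver 3→0: 0[foll,b=8,-]
e3 deliver 0→3: ·
e4 deliver 3→4: 4[foll,b=8,-]
e5 deliver 4→3: 3[lead,b=8,-]
e6 deliver 3→1: 1[foll,b=8,-]
e7 deliver 1→3: ·
e8 deliver 3→2: 2[foll,b=8,-]
e9 deliver 2→3: ·
e10 propose(3,'q'): ·
e11 deliver 3→0: 0[foll,b=8,q]
e12 deliver 0→3: ·
e13 deliver 3→4: 4[foll,b=8,q]
e14 deliver 4→3: 3[lead,b=8,q]
e15 deliver 3→2: 2[foll,b=8,q]
e16 deliver 2→3: ·
e17 deliver 3→1: 1[foll,b=8,q]
e18 deliver 1→3: ·
e19 crash(4): 4[✗foll,b=8,q]
e20 deliver 1→3: ·
e21 deliver 4→3: ·
e22 deliver 3→4: ·
e23 propose(3,'q'): ·
e24 recover(4): 4[foll,b=8,q]
e25 crash(4): 4[✗foll,b=8,q]
e26 deliver 1→3: ·
e27 deliver 3→1: 1[foll,b=8,q,q]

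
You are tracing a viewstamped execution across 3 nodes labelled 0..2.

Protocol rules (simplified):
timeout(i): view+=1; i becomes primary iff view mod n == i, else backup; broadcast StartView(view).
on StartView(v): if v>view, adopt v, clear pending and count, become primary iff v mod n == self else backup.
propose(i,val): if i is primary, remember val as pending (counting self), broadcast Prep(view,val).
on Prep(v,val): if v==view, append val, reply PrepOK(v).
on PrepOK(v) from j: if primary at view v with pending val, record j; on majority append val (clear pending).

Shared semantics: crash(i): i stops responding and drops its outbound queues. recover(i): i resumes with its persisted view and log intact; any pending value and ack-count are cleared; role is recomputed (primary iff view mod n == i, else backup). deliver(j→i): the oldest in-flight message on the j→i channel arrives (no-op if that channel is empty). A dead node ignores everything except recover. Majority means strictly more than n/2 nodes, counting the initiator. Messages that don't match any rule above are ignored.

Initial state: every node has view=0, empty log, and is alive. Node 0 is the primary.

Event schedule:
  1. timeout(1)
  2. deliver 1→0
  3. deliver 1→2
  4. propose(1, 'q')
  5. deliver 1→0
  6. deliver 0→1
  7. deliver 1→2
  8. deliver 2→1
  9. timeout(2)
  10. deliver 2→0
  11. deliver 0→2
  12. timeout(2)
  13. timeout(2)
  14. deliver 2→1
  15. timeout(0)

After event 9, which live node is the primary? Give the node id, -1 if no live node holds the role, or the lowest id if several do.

1

1. timeout(1):  <1:prim v1 ->
2. deliver 1→0:  <0:back v1 ->
3. deliver 1→2:  <2:back v1 ->
4. propose(1,'q'):  nop
5. deliver 1→0:  <0:back v1 q>
6. deliver 0→1:  <1:prim v1 q>
7. deliver 1→2:  <2:back v1 q>
8. deliver 2→1:  nop
9. timeout(2):  <2:prim v2 q>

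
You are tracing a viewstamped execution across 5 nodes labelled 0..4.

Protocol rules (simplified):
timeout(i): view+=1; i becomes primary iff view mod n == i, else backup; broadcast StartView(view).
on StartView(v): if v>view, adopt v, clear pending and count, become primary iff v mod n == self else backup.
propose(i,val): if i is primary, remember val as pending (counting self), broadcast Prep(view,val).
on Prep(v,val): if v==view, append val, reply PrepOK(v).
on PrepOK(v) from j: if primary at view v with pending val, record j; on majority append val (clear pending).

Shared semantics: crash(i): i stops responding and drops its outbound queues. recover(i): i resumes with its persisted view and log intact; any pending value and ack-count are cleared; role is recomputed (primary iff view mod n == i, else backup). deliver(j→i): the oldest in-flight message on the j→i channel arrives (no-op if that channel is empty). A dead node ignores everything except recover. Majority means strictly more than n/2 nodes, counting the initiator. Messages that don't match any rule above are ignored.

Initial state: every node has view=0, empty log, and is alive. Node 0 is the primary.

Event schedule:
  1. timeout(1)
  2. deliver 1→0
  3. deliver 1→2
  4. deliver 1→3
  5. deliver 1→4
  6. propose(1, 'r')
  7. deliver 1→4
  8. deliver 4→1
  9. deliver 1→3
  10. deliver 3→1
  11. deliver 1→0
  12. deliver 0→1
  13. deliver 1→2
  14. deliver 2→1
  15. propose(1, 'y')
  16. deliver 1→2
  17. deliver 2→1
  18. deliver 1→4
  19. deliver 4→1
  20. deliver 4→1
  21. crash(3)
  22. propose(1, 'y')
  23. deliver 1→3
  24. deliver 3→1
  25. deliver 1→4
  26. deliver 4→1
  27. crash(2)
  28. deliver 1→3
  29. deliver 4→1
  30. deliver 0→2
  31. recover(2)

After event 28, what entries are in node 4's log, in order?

[1] timeout(1) → N1(prim v1 [-])
[2] deliver 1→0 → N0(back v1 [-])
[3] deliver 1→2 → N2(back v1 [-])
[4] deliver 1→3 → N3(back v1 [-])
[5] deliver 1→4 → N4(back v1 [-])
[6] propose(1,'r') → ∅
[7] deliver 1→4 → N4(back v1 [r])
[8] deliver 4→1 → ∅
[9] deliver 1→3 → N3(back v1 [r])
[10] deliver 3→1 → N1(prim v1 [r])
[11] deliver 1→0 → N0(back v1 [r])
[12] deliver 0→1 → ∅
[13] deliver 1→2 → N2(back v1 [r])
[14] deliver 2→1 → ∅
[15] propose(1,'y') → ∅
[16] deliver 1→2 → N2(back v1 [r,y])
[17] deliver 2→1 → ∅
[18] deliver 1→4 → N4(back v1 [r,y])
[19] deliver 4→1 → N1(prim v1 [r,y])
[20] deliver 4→1 → ∅
[21] crash(3) → N3(✗back v1 [r])
[22] propose(1,'y') → ∅
[23] deliver 1→3 → ∅
[24] deliver 3→1 → ∅
[25] deliver 1→4 → N4(back v1 [r,y,y])
[26] deliver 4→1 → ∅
[27] crash(2) → N2(✗back v1 [r,y])
[28] deliver 1→3 → ∅

r,y,y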